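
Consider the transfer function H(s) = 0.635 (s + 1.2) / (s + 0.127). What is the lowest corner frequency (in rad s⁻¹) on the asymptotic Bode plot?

Break frequencies occur at each pole and zero magnitude: 0.127 rad s⁻¹, 1.2 rad s⁻¹.
The lowest is 0.127 rad s⁻¹.

0.127 rad s⁻¹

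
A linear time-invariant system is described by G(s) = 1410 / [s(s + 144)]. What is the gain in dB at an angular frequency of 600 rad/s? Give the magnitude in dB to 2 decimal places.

|j600 + 144| = √(600² + 144²) = 617
|j600| = 600
|G(j600)| = 1410 / (617 × 600) = 0.0038085
20 log₁₀(0.0038085) = -48.385 dB

-48.38 dB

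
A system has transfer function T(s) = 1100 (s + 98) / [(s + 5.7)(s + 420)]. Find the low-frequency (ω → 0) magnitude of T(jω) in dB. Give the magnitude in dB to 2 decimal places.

33.07 dB

T(0) = 1100 × 98 / (5.7 × 420) = 45.029
20 log₁₀(45.029) = 33.070 dB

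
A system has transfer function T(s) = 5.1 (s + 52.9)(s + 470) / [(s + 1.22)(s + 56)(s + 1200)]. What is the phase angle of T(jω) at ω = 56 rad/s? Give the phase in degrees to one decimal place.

-83.0°

∠(j56 + 52.9) = arctan(56/52.9) = 46.63°
∠(j56 + 470) = arctan(56/470) = 6.79°
∠(j56 + 1.22) = arctan(56/1.22) = 88.75°
∠(j56 + 56) = arctan(56/56) = 45.00°
∠(j56 + 1200) = arctan(56/1200) = 2.67°
∠T(j56) = 46.63° + 6.79° − (88.75° + 45.00° + 2.67°) = -83.00°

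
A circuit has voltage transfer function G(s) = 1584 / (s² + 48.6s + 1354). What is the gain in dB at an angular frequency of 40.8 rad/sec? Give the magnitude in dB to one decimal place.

|(j40.8)² + 48.6(j40.8) + 1354| = |-310.64 + j1982.9| = 2007
|G(j40.8)| = 1584 / 2007 = 0.78921
20 log₁₀(0.78921) = -2.06 dB

-2.1 dB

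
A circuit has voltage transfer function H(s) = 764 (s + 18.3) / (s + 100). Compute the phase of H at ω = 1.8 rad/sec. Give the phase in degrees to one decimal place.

4.6°

∠(j1.8 + 18.3) = arctan(1.8/18.3) = 5.62°
∠(j1.8 + 100) = arctan(1.8/100) = 1.03°
∠H(j1.8) = 5.62° − 1.03° = 4.59°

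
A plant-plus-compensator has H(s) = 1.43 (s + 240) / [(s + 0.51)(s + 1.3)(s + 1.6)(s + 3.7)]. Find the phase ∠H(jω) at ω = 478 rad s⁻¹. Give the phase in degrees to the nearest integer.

∠(j478 + 240) = arctan(478/240) = 63.34°
∠(j478 + 0.51) = arctan(478/0.51) = 89.94°
∠(j478 + 1.3) = arctan(478/1.3) = 89.84°
∠(j478 + 1.6) = arctan(478/1.6) = 89.81°
∠(j478 + 3.7) = arctan(478/3.7) = 89.56°
∠H(j478) = 63.34° − (89.94° + 89.84° + 89.81° + 89.56°) = -295.81°

-296°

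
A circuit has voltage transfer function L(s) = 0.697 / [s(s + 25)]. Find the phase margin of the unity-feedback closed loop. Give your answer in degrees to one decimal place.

Gain crossover: |L(jω)| = 1 at ω ≈ 0.0279 rad/s.
∠L(j0.0279) = −90° − arctan(0.0279/25) ≈ -90.06°
PM = 180° + (-90.06°) = 89.94°

89.9°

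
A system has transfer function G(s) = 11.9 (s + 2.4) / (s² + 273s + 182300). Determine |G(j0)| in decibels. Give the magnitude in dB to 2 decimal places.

-76.10 dB

G(0) = 11.9 × 2.4 / 182300 = 0.00015666
20 log₁₀(0.00015666) = -76.101 dB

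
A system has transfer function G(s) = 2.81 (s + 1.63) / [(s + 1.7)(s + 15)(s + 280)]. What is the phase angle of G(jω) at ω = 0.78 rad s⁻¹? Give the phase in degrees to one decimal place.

∠(j0.78 + 1.63) = arctan(0.78/1.63) = 25.57°
∠(j0.78 + 1.7) = arctan(0.78/1.7) = 24.65°
∠(j0.78 + 15) = arctan(0.78/15) = 2.98°
∠(j0.78 + 280) = arctan(0.78/280) = 0.16°
∠G(j0.78) = 25.57° − (24.65° + 2.98° + 0.16°) = -2.21°

-2.2 deg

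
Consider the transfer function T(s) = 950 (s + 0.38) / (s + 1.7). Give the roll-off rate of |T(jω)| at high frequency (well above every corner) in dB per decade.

0 dB/decade

With 1 zero and 1 pole, the high-frequency asymptotic slope is 20 × (1 − 1) = 0 dB/decade.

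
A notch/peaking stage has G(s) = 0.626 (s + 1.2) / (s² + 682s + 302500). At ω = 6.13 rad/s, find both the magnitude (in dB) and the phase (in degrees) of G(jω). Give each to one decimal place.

|j6.13 + 1.2| = √(6.13² + 1.2²) = 6.246
|(j6.13)² + 682(j6.13) + 302500| = |3.0246e+05 + j4180.7| = 3.025e+05
|G(j6.13)| = 0.626 × 6.246 / 3.025e+05 = 1.2927e-05
20 log₁₀(1.2927e-05) = -97.77 dB
∠(j6.13 + 1.2) = arctan(6.13/1.2) = 78.92°
∠[(j6.13)² + 682(j6.13) + 302500] = ∠[3.0246e+05 + j4180.7] = 0.79°
∠G(j6.13) = 78.92° − 0.79° = 78.13°

|G| = -97.8 dB, ∠G = 78.1°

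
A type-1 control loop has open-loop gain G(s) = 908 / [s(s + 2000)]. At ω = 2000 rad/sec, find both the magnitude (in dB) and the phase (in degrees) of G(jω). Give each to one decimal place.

|j2000 + 2000| = √(2000² + 2000²) = 2828
|j2000| = 2000
|G(j2000)| = 908 / (2828 × 2000) = 0.00016051
20 log₁₀(0.00016051) = -75.89 dB
∠(j2000 + 2000) = arctan(2000/2000) = 45.00°
∠(j2000) = 90.00°
∠G(j2000) = − (45.00° + 90.00°) = -135.00°

|G| = -75.9 dB, ∠G = -135.0°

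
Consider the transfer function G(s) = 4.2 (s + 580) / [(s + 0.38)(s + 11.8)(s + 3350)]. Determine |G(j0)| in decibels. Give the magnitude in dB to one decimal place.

G(0) = 4.2 × 580 / (0.38 × 11.8 × 3350) = 0.16217
20 log₁₀(0.16217) = -15.80 dB

-15.8 dB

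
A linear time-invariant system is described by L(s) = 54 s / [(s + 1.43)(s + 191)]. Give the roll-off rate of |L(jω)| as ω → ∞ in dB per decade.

With 1 zero and 2 poles, the high-frequency asymptotic slope is 20 × (1 − 2) = -20 dB/decade.

-20 dB/decade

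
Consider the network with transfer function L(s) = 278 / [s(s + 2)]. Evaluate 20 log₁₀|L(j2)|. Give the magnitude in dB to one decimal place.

33.8 dB

|j2 + 2| = √(2² + 2²) = 2.828
|j2| = 2
|L(j2)| = 278 / (2.828 × 2) = 49.144
20 log₁₀(49.144) = 33.83 dB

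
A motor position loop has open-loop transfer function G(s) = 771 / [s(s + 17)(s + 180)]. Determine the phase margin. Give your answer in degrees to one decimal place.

Gain crossover: |G(jω)| = 1 at ω ≈ 0.252 rad/sec.
∠G(j0.252) = −90° − arctan(0.252/17) − arctan(0.252/180) ≈ -90.93°
PM = 180° + (-90.93°) = 89.07°

89.1 deg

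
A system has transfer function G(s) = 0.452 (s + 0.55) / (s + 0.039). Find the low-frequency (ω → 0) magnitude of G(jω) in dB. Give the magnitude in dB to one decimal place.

G(0) = 0.452 × 0.55 / 0.039 = 6.3744
20 log₁₀(6.3744) = 16.09 dB

16.1 dB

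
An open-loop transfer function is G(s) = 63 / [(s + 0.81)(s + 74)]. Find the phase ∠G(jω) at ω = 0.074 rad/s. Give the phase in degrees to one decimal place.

-5.3°

∠(j0.074 + 0.81) = arctan(0.074/0.81) = 5.22°
∠(j0.074 + 74) = arctan(0.074/74) = 0.06°
∠G(j0.074) = − (5.22° + 0.06°) = -5.28°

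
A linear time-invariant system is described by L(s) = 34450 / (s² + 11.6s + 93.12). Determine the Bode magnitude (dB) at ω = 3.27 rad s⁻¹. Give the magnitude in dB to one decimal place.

|(j3.27)² + 11.6(j3.27) + 93.12| = |82.427 + j37.932| = 90.74
|L(j3.27)| = 34450 / 90.74 = 379.67
20 log₁₀(379.67) = 51.59 dB

51.6 dB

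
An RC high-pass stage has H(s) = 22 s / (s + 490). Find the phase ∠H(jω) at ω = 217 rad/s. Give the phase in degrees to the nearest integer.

66°

∠(j217) = 90.00°
∠(j217 + 490) = arctan(217/490) = 23.89°
∠H(j217) = 90.00° − 23.89° = 66.11°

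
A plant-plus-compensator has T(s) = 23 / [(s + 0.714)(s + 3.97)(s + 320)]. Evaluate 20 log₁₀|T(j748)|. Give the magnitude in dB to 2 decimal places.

-145.93 dB

|j748 + 0.714| = √(748² + 0.714²) = 748
|j748 + 3.97| = √(748² + 3.97²) = 748
|j748 + 320| = √(748² + 320²) = 813.6
|T(j748)| = 23 / (748 × 748 × 813.6) = 5.0527e-08
20 log₁₀(5.0527e-08) = -145.930 dB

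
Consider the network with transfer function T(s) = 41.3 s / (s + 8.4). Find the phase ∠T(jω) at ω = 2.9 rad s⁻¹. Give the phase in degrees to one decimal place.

71.0 deg

∠(j2.9) = 90.00°
∠(j2.9 + 8.4) = arctan(2.9/8.4) = 19.05°
∠T(j2.9) = 90.00° − 19.05° = 70.95°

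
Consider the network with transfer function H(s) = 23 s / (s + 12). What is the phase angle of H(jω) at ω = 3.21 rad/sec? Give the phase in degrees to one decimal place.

∠(j3.21) = 90.00°
∠(j3.21 + 12) = arctan(3.21/12) = 14.98°
∠H(j3.21) = 90.00° − 14.98° = 75.02°

75.0°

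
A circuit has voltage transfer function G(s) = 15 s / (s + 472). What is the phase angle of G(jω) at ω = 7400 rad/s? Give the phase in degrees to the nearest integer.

∠(j7400) = 90.00°
∠(j7400 + 472) = arctan(7400/472) = 86.35°
∠G(j7400) = 90.00° − 86.35° = 3.65°

4°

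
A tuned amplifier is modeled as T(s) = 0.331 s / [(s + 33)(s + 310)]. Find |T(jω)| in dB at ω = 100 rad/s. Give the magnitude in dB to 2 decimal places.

|j100| = 100
|j100 + 33| = √(100² + 33²) = 105.3
|j100 + 310| = √(100² + 310²) = 325.7
|T(j100)| = 0.331 × 100 / (105.3 × 325.7) = 0.00096499
20 log₁₀(0.00096499) = -60.310 dB

-60.31 dB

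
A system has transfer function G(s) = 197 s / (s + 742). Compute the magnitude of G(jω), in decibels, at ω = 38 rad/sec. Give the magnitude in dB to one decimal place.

|j38| = 38
|j38 + 742| = √(38² + 742²) = 743
|G(j38)| = 197 × 38 / 743 = 10.076
20 log₁₀(10.076) = 20.07 dB

20.1 dB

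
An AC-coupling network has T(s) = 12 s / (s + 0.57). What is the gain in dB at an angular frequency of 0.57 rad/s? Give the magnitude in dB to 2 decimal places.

18.57 dB

|j0.57| = 0.57
|j0.57 + 0.57| = √(0.57² + 0.57²) = 0.8061
|T(j0.57)| = 12 × 0.57 / 0.8061 = 8.4853
20 log₁₀(8.4853) = 18.573 dB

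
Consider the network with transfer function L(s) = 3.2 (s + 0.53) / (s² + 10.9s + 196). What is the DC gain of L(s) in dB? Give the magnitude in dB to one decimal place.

-41.3 dB

L(0) = 3.2 × 0.53 / 196 = 0.0086531
20 log₁₀(0.0086531) = -41.26 dB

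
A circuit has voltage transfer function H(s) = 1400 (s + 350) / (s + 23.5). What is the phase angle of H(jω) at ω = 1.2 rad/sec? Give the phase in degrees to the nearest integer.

-3°

∠(j1.2 + 350) = arctan(1.2/350) = 0.20°
∠(j1.2 + 23.5) = arctan(1.2/23.5) = 2.92°
∠H(j1.2) = 0.20° − 2.92° = -2.73°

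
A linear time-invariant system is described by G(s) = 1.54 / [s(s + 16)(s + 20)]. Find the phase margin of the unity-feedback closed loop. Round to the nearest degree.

Gain crossover: |G(jω)| = 1 at ω ≈ 0.00481 rad/s.
∠G(j0.00481) = −90° − arctan(0.00481/16) − arctan(0.00481/20) ≈ -90.03°
PM = 180° + (-90.03°) = 89.97°

90°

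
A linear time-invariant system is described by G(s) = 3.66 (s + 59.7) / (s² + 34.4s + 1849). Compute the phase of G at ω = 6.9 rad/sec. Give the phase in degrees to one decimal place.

-0.9°

∠(j6.9 + 59.7) = arctan(6.9/59.7) = 6.59°
∠[(j6.9)² + 34.4(j6.9) + 1849] = ∠[1801.4 + j237.36] = 7.51°
∠G(j6.9) = 6.59° − 7.51° = -0.91°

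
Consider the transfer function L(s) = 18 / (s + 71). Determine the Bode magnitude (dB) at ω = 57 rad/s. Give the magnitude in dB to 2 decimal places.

-14.08 dB

|j57 + 71| = √(57² + 71²) = 91.05
|L(j57)| = 18 / 91.05 = 0.19769
20 log₁₀(0.19769) = -14.080 dB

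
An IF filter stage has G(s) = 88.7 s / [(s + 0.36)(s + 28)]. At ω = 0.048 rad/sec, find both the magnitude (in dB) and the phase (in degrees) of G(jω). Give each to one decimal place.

|G| = -7.6 dB, ∠G = 82.3°

|j0.048| = 0.048
|j0.048 + 0.36| = √(0.048² + 0.36²) = 0.3632
|j0.048 + 28| = √(0.048² + 28²) = 28
|G(j0.048)| = 88.7 × 0.048 / (0.3632 × 28) = 0.41868
20 log₁₀(0.41868) = -7.56 dB
∠(j0.048) = 90.00°
∠(j0.048 + 0.36) = arctan(0.048/0.36) = 7.59°
∠(j0.048 + 28) = arctan(0.048/28) = 0.10°
∠G(j0.048) = 90.00° − (7.59° + 0.10°) = 82.31°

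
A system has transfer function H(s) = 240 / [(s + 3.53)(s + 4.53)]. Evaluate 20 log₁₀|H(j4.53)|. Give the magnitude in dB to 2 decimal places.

|j4.53 + 3.53| = √(4.53² + 3.53²) = 5.743
|j4.53 + 4.53| = √(4.53² + 4.53²) = 6.406
|H(j4.53)| = 240 / (5.743 × 6.406) = 6.5232
20 log₁₀(6.5232) = 16.289 dB

16.29 dB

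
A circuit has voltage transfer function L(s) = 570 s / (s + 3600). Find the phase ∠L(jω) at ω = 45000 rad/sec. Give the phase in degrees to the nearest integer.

5°

∠(j45000) = 90.00°
∠(j45000 + 3600) = arctan(45000/3600) = 85.43°
∠L(j45000) = 90.00° − 85.43° = 4.57°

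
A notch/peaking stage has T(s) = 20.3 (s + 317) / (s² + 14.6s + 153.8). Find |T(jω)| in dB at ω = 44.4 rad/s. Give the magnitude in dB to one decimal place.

10.5 dB

|j44.4 + 317| = √(44.4² + 317²) = 320.1
|(j44.4)² + 14.6(j44.4) + 153.8| = |-1817.6 + j648.24| = 1930
|T(j44.4)| = 20.3 × 320.1 / 1930 = 3.3673
20 log₁₀(3.3673) = 10.55 dB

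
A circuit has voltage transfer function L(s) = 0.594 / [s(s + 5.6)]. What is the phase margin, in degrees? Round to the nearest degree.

Gain crossover: |L(jω)| = 1 at ω ≈ 0.106 rad/s.
∠L(j0.106) = −90° − arctan(0.106/5.6) ≈ -91.08°
PM = 180° + (-91.08°) = 88.92°

89°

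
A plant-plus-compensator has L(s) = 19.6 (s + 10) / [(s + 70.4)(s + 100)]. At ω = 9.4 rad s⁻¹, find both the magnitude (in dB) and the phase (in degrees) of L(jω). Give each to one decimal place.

|j9.4 + 10| = √(9.4² + 10²) = 13.72
|j9.4 + 70.4| = √(9.4² + 70.4²) = 71.02
|j9.4 + 100| = √(9.4² + 100²) = 100.4
|L(j9.4)| = 19.6 × 13.72 / (71.02 × 100.4) = 0.037708
20 log₁₀(0.037708) = -28.47 dB
∠(j9.4 + 10) = arctan(9.4/10) = 43.23°
∠(j9.4 + 70.4) = arctan(9.4/70.4) = 7.61°
∠(j9.4 + 100) = arctan(9.4/100) = 5.37°
∠L(j9.4) = 43.23° − (7.61° + 5.37°) = 30.25°

|L| = -28.5 dB, ∠L = 30.3 deg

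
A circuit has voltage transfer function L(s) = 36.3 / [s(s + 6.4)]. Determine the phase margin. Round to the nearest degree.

Gain crossover: |L(jω)| = 1 at ω ≈ 4.6 rad/sec.
∠L(j4.6) = −90° − arctan(4.6/6.4) ≈ -125.73°
PM = 180° + (-125.73°) = 54.27°

54°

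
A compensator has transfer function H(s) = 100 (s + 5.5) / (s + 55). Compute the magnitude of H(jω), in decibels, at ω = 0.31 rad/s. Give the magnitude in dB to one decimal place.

20.0 dB

|j0.31 + 5.5| = √(0.31² + 5.5²) = 5.509
|j0.31 + 55| = √(0.31² + 55²) = 55
|H(j0.31)| = 100 × 5.509 / 55 = 10.016
20 log₁₀(10.016) = 20.01 dB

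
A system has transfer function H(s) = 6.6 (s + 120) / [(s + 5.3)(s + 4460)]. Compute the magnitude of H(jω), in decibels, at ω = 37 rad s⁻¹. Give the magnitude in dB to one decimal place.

-46.1 dB

|j37 + 120| = √(37² + 120²) = 125.6
|j37 + 5.3| = √(37² + 5.3²) = 37.38
|j37 + 4460| = √(37² + 4460²) = 4460
|H(j37)| = 6.6 × 125.6 / (37.38 × 4460) = 0.0049715
20 log₁₀(0.0049715) = -46.07 dB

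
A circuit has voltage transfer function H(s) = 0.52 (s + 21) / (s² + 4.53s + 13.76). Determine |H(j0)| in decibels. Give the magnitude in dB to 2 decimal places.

H(0) = 0.52 × 21 / 13.76 = 0.7936
20 log₁₀(0.7936) = -2.008 dB

-2.01 dB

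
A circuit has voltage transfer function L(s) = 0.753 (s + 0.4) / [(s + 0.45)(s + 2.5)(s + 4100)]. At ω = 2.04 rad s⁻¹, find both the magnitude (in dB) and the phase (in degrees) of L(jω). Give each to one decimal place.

|L| = -84.9 dB, ∠L = -37.9 deg

|j2.04 + 0.4| = √(2.04² + 0.4²) = 2.079
|j2.04 + 0.45| = √(2.04² + 0.45²) = 2.089
|j2.04 + 2.5| = √(2.04² + 2.5²) = 3.227
|j2.04 + 4100| = √(2.04² + 4100²) = 4100
|L(j2.04)| = 0.753 × 2.079 / (2.089 × 3.227 × 4100) = 5.6641e-05
20 log₁₀(5.6641e-05) = -84.94 dB
∠(j2.04 + 0.4) = arctan(2.04/0.4) = 78.91°
∠(j2.04 + 0.45) = arctan(2.04/0.45) = 77.56°
∠(j2.04 + 2.5) = arctan(2.04/2.5) = 39.21°
∠(j2.04 + 4100) = arctan(2.04/4100) = 0.03°
∠L(j2.04) = 78.91° − (77.56° + 39.21° + 0.03°) = -37.90°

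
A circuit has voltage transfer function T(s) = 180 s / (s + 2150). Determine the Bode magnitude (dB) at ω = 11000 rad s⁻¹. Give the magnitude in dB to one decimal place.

44.9 dB

|j11000| = 1.1e+04
|j11000 + 2150| = √(11000² + 2150²) = 1.121e+04
|T(j11000)| = 180 × 1.1e+04 / 1.121e+04 = 176.66
20 log₁₀(176.66) = 44.94 dB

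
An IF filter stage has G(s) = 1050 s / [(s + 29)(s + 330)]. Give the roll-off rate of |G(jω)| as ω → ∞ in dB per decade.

With 1 zero and 2 poles, the high-frequency asymptotic slope is 20 × (1 − 2) = -20 dB/decade.

-20 dB/decade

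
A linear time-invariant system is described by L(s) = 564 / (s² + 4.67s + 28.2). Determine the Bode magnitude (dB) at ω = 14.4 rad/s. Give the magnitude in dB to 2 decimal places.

9.39 dB

|(j14.4)² + 4.67(j14.4) + 28.2| = |-179.16 + j67.248| = 191.4
|L(j14.4)| = 564 / 191.4 = 2.9472
20 log₁₀(2.9472) = 9.388 dB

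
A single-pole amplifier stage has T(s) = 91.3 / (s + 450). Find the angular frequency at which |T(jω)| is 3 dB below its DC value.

450 rad/s

For a single-pole low-pass, the −3 dB point is at the pole: ω = 450 rad/s.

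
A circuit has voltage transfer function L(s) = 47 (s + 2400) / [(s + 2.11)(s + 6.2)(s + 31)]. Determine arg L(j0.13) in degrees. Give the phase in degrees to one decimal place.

-5.0 deg

∠(j0.13 + 2400) = arctan(0.13/2400) = 0.00°
∠(j0.13 + 2.11) = arctan(0.13/2.11) = 3.53°
∠(j0.13 + 6.2) = arctan(0.13/6.2) = 1.20°
∠(j0.13 + 31) = arctan(0.13/31) = 0.24°
∠L(j0.13) = 0.00° − (3.53° + 1.20° + 0.24°) = -4.96°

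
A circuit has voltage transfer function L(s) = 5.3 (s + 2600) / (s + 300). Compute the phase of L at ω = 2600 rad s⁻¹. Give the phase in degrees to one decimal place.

-38.4°

∠(j2600 + 2600) = arctan(2600/2600) = 45.00°
∠(j2600 + 300) = arctan(2600/300) = 83.42°
∠L(j2600) = 45.00° − 83.42° = -38.42°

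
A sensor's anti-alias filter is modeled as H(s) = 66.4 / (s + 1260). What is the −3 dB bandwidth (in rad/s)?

For a single-pole low-pass, the −3 dB point is at the pole: ω = 1260 rad/s.

1260 rad/s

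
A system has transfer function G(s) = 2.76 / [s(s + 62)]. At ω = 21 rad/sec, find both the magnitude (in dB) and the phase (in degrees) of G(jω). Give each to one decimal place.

|G| = -53.9 dB, ∠G = -108.7°

|j21 + 62| = √(21² + 62²) = 65.46
|j21| = 21
|G(j21)| = 2.76 / (65.46 × 21) = 0.0020078
20 log₁₀(0.0020078) = -53.95 dB
∠(j21 + 62) = arctan(21/62) = 18.71°
∠(j21) = 90.00°
∠G(j21) = − (18.71° + 90.00°) = -108.71°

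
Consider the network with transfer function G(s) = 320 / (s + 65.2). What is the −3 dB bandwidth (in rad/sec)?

For a single-pole low-pass, the −3 dB point is at the pole: ω = 65.2 rad/sec.

65.2 rad/sec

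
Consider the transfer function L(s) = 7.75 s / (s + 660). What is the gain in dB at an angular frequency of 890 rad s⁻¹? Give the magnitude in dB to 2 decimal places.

|j890| = 890
|j890 + 660| = √(890² + 660²) = 1108
|L(j890)| = 7.75 × 890 / 1108 = 6.2251
20 log₁₀(6.2251) = 15.883 dB

15.88 dB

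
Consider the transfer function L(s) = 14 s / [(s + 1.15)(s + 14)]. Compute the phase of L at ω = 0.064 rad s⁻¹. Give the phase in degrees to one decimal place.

∠(j0.064) = 90.00°
∠(j0.064 + 1.15) = arctan(0.064/1.15) = 3.19°
∠(j0.064 + 14) = arctan(0.064/14) = 0.26°
∠L(j0.064) = 90.00° − (3.19° + 0.26°) = 86.55°

86.6°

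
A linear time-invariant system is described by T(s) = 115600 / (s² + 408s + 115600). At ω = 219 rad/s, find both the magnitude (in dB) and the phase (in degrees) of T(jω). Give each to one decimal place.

|(j219)² + 408(j219) + 115600| = |67639 + j89352| = 1.121e+05
|T(j219)| = 115600 / 1.121e+05 = 1.0315
20 log₁₀(1.0315) = 0.27 dB
∠[(j219)² + 408(j219) + 115600] = ∠[67639 + j89352] = 52.87°
∠T(j219) = −52.87° = -52.87°

|T| = 0.3 dB, ∠T = -52.9°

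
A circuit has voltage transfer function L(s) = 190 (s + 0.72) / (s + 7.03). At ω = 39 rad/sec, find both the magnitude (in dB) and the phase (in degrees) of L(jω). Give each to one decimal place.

|L| = 45.4 dB, ∠L = 9.2 deg

|j39 + 0.72| = √(39² + 0.72²) = 39.01
|j39 + 7.03| = √(39² + 7.03²) = 39.63
|L(j39)| = 190 × 39.01 / 39.63 = 187.02
20 log₁₀(187.02) = 45.44 dB
∠(j39 + 0.72) = arctan(39/0.72) = 88.94°
∠(j39 + 7.03) = arctan(39/7.03) = 79.78°
∠L(j39) = 88.94° − 79.78° = 9.16°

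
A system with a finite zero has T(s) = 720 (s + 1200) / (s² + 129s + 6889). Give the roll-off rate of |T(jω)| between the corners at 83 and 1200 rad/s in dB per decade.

-40 dB/decade

In this band the factors already past their corner are: complex pole pair at ωₙ ≈ 83; net slope = -40 dB/decade.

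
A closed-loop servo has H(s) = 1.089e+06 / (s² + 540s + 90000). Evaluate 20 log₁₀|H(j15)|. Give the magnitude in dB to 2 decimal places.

21.64 dB

|(j15)² + 540(j15) + 90000| = |89775 + j8100| = 9.014e+04
|H(j15)| = 1.089e+06 / 9.014e+04 = 12.081
20 log₁₀(12.081) = 21.642 dB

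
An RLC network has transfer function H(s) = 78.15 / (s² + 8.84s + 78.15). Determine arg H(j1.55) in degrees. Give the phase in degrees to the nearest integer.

-10°

∠[(j1.55)² + 8.84(j1.55) + 78.15] = ∠[75.748 + j13.702] = 10.25°
∠H(j1.55) = −10.25° = -10.25°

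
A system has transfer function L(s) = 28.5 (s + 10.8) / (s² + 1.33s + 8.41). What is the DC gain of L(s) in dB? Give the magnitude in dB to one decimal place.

L(0) = 28.5 × 10.8 / 8.41 = 36.599
20 log₁₀(36.599) = 31.27 dB

31.3 dB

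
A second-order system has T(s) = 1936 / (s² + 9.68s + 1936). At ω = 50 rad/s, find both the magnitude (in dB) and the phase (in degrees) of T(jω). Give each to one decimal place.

|T| = 8.3 dB, ∠T = -139.4 deg

|(j50)² + 9.68(j50) + 1936| = |-564 + j484| = 743.2
|T(j50)| = 1936 / 743.2 = 2.6049
20 log₁₀(2.6049) = 8.32 dB
∠[(j50)² + 9.68(j50) + 1936] = ∠[-564 + j484] = 139.37°
∠T(j50) = −139.37° = -139.37°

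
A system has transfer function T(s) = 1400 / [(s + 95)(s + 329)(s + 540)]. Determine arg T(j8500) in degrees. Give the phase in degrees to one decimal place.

-263.5°

∠(j8500 + 95) = arctan(8500/95) = 89.36°
∠(j8500 + 329) = arctan(8500/329) = 87.78°
∠(j8500 + 540) = arctan(8500/540) = 86.36°
∠T(j8500) = − (89.36° + 87.78° + 86.36°) = -263.51°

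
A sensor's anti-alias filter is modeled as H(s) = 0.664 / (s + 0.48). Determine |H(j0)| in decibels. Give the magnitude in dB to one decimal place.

H(0) = 0.664 / 0.48 = 1.3833
20 log₁₀(1.3833) = 2.82 dB

2.8 dB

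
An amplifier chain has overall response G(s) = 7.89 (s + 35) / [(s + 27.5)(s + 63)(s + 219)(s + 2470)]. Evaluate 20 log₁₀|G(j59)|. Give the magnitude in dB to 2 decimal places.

|j59 + 35| = √(59² + 35²) = 68.6
|j59 + 27.5| = √(59² + 27.5²) = 65.09
|j59 + 63| = √(59² + 63²) = 86.31
|j59 + 219| = √(59² + 219²) = 226.8
|j59 + 2470| = √(59² + 2470²) = 2471
|G(j59)| = 7.89 × 68.6 / (65.09 × 86.31 × 226.8 × 2471) = 1.7191e-07
20 log₁₀(1.7191e-07) = -135.294 dB

-135.29 dB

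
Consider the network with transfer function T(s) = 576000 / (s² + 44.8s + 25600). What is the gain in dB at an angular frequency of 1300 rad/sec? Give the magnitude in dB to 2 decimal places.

-9.22 dB

|(j1300)² + 44.8(j1300) + 25600| = |-1.6644e+06 + j58240| = 1.665e+06
|T(j1300)| = 576000 / 1.665e+06 = 0.34586
20 log₁₀(0.34586) = -9.222 dB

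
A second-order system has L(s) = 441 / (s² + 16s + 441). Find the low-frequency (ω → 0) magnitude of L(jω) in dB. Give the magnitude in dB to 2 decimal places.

0.00 dB

L(0) = 441 / 441 = 1
20 log₁₀(1) = 0.000 dB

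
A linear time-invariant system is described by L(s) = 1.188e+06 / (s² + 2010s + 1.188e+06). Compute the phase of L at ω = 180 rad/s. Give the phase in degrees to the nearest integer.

-17°

∠[(j180)² + 2010(j180) + 1.188e+06] = ∠[1.1556e+06 + j3.618e+05] = 17.38°
∠L(j180) = −17.38° = -17.38°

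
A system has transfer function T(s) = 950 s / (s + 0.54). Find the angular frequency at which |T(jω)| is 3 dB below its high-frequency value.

0.54 rad s⁻¹

For a single-pole high-pass, the −3 dB point is at the pole: ω = 0.54 rad s⁻¹.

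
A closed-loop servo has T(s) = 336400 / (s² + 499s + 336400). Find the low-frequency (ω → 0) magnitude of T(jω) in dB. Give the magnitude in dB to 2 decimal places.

0.00 dB

T(0) = 336400 / 336400 = 1
20 log₁₀(1) = 0.000 dB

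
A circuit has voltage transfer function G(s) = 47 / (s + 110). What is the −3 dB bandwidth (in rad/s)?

110 rad/s

For a single-pole low-pass, the −3 dB point is at the pole: ω = 110 rad/s.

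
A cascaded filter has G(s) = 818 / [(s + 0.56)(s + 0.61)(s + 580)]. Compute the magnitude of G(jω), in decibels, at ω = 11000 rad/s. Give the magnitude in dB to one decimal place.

-184.2 dB

|j11000 + 0.56| = √(11000² + 0.56²) = 1.1e+04
|j11000 + 0.61| = √(11000² + 0.61²) = 1.1e+04
|j11000 + 580| = √(11000² + 580²) = 1.102e+04
|G(j11000)| = 818 / (1.1e+04 × 1.1e+04 × 1.102e+04) = 6.1372e-10
20 log₁₀(6.1372e-10) = -184.24 dB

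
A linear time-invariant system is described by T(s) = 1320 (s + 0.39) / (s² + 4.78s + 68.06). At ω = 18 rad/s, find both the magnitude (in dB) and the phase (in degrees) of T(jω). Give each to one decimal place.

|T| = 38.9 dB, ∠T = -72.7°

|j18 + 0.39| = √(18² + 0.39²) = 18
|(j18)² + 4.78(j18) + 68.06| = |-255.94 + j86.04| = 270
|T(j18)| = 1320 × 18 / 270 = 88.016
20 log₁₀(88.016) = 38.89 dB
∠(j18 + 0.39) = arctan(18/0.39) = 88.76°
∠[(j18)² + 4.78(j18) + 68.06] = ∠[-255.94 + j86.04] = 161.42°
∠T(j18) = 88.76° − 161.42° = -72.66°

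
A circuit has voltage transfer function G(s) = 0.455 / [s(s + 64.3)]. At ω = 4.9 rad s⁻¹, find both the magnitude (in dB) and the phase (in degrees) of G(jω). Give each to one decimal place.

|j4.9 + 64.3| = √(4.9² + 64.3²) = 64.49
|j4.9| = 4.9
|G(j4.9)| = 0.455 / (64.49 × 4.9) = 0.0014399
20 log₁₀(0.0014399) = -56.83 dB
∠(j4.9 + 64.3) = arctan(4.9/64.3) = 4.36°
∠(j4.9) = 90.00°
∠G(j4.9) = − (4.36° + 90.00°) = -94.36°

|G| = -56.8 dB, ∠G = -94.4°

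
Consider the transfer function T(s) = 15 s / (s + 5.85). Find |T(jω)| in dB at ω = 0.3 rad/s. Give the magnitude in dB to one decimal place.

-2.3 dB

|j0.3| = 0.3
|j0.3 + 5.85| = √(0.3² + 5.85²) = 5.858
|T(j0.3)| = 15 × 0.3 / 5.858 = 0.76822
20 log₁₀(0.76822) = -2.29 dB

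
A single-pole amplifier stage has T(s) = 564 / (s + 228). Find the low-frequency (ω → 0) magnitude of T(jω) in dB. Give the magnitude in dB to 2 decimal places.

7.87 dB

T(0) = 564 / 228 = 2.4737
20 log₁₀(2.4737) = 7.867 dB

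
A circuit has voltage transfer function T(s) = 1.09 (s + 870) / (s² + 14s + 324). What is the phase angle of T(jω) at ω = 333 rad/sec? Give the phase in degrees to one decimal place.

∠(j333 + 870) = arctan(333/870) = 20.94°
∠[(j333)² + 14(j333) + 324] = ∠[-1.1056e+05 + j4662] = 177.59°
∠T(j333) = 20.94° − 177.59° = -156.64°

-156.6°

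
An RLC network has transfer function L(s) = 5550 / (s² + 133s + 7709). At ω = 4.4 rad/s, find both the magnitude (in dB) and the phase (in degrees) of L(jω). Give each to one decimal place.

|(j4.4)² + 133(j4.4) + 7709| = |7689.6 + j585.2| = 7712
|L(j4.4)| = 5550 / 7712 = 0.71967
20 log₁₀(0.71967) = -2.86 dB
∠[(j4.4)² + 133(j4.4) + 7709] = ∠[7689.6 + j585.2] = 4.35°
∠L(j4.4) = −4.35° = -4.35°

|L| = -2.9 dB, ∠L = -4.4°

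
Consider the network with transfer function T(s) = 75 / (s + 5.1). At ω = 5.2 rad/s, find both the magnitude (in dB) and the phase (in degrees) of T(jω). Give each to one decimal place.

|j5.2 + 5.1| = √(5.2² + 5.1²) = 7.284
|T(j5.2)| = 75 / 7.284 = 10.297
20 log₁₀(10.297) = 20.25 dB
∠(j5.2 + 5.1) = arctan(5.2/5.1) = 45.56°
∠T(j5.2) = −45.56° = -45.56°

|T| = 20.3 dB, ∠T = -45.6°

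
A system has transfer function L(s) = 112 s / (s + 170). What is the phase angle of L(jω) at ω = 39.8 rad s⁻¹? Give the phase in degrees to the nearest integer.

∠(j39.8) = 90.00°
∠(j39.8 + 170) = arctan(39.8/170) = 13.18°
∠L(j39.8) = 90.00° − 13.18° = 76.82°

77°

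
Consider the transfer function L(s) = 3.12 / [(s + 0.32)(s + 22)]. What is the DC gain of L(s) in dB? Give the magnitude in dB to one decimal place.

-7.1 dB

L(0) = 3.12 / (0.32 × 22) = 0.44318
20 log₁₀(0.44318) = -7.07 dB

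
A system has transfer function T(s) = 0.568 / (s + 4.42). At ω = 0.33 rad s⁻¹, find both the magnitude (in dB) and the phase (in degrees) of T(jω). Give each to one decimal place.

|j0.33 + 4.42| = √(0.33² + 4.42²) = 4.432
|T(j0.33)| = 0.568 / 4.432 = 0.12815
20 log₁₀(0.12815) = -17.85 dB
∠(j0.33 + 4.42) = arctan(0.33/4.42) = 4.27°
∠T(j0.33) = −4.27° = -4.27°

|T| = -17.8 dB, ∠T = -4.3°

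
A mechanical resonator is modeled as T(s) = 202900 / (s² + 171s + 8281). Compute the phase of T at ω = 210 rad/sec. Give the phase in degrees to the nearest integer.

∠[(j210)² + 171(j210) + 8281] = ∠[-35819 + j35910] = 134.93°
∠T(j210) = −134.93° = -134.93°

-135 deg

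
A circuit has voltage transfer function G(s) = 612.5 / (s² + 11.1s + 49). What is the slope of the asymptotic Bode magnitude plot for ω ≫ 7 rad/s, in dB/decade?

-40 dB/decade

With 0 zeros and 2 poles, the high-frequency asymptotic slope is 20 × (0 − 2) = -40 dB/decade.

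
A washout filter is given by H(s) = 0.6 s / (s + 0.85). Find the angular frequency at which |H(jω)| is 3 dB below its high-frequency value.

0.85 rad/s

For a single-pole high-pass, the −3 dB point is at the pole: ω = 0.85 rad/s.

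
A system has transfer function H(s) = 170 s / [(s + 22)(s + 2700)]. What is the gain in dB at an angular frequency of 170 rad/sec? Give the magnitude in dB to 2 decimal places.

-24.11 dB

|j170| = 170
|j170 + 22| = √(170² + 22²) = 171.4
|j170 + 2700| = √(170² + 2700²) = 2705
|H(j170)| = 170 × 170 / (171.4 × 2705) = 0.062319
20 log₁₀(0.062319) = -24.108 dB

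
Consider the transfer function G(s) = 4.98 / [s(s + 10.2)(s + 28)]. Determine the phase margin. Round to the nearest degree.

90 deg

Gain crossover: |G(jω)| = 1 at ω ≈ 0.0174 rad/s.
∠G(j0.0174) = −90° − arctan(0.0174/10.2) − arctan(0.0174/28) ≈ -90.13°
PM = 180° + (-90.13°) = 89.87°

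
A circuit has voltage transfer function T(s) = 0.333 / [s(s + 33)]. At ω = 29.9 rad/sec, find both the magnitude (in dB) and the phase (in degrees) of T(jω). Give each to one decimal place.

|j29.9 + 33| = √(29.9² + 33²) = 44.53
|j29.9| = 29.9
|T(j29.9)| = 0.333 / (44.53 × 29.9) = 0.0002501
20 log₁₀(0.0002501) = -72.04 dB
∠(j29.9 + 33) = arctan(29.9/33) = 42.18°
∠(j29.9) = 90.00°
∠T(j29.9) = − (42.18° + 90.00°) = -132.18°

|T| = -72.0 dB, ∠T = -132.2°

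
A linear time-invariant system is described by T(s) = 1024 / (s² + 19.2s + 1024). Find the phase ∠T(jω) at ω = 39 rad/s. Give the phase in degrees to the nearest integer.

∠[(j39)² + 19.2(j39) + 1024] = ∠[-497 + j748.8] = 123.57°
∠T(j39) = −123.57° = -123.57°

-124°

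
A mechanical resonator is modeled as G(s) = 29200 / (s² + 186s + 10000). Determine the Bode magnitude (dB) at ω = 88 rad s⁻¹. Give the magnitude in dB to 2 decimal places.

4.95 dB

|(j88)² + 186(j88) + 10000| = |2256 + j16368| = 1.652e+04
|G(j88)| = 29200 / 1.652e+04 = 1.7673
20 log₁₀(1.7673) = 4.946 dB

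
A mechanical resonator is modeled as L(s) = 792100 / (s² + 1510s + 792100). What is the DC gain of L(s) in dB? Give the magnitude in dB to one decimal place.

L(0) = 792100 / 792100 = 1
20 log₁₀(1) = 0.00 dB

0.0 dB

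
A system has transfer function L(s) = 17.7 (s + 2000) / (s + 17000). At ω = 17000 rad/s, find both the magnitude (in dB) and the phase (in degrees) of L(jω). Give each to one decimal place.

|j17000 + 2000| = √(17000² + 2000²) = 1.712e+04
|j17000 + 17000| = √(17000² + 17000²) = 2.404e+04
|L(j17000)| = 17.7 × 1.712e+04 / 2.404e+04 = 12.602
20 log₁₀(12.602) = 22.01 dB
∠(j17000 + 2000) = arctan(17000/2000) = 83.29°
∠(j17000 + 17000) = arctan(17000/17000) = 45.00°
∠L(j17000) = 83.29° − 45.00° = 38.29°

|L| = 22.0 dB, ∠L = 38.3°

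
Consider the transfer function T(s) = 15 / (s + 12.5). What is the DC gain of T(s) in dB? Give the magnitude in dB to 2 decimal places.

1.58 dB

T(0) = 15 / 12.5 = 1.2
20 log₁₀(1.2) = 1.584 dB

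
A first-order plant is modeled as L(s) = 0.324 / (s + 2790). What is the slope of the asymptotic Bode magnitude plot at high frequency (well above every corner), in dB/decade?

With 0 zeros and 1 pole, the high-frequency asymptotic slope is 20 × (0 − 1) = -20 dB/decade.

-20 dB/decade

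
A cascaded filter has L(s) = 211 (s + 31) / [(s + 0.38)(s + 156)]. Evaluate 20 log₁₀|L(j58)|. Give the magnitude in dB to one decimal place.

3.2 dB

|j58 + 31| = √(58² + 31²) = 65.76
|j58 + 0.38| = √(58² + 0.38²) = 58
|j58 + 156| = √(58² + 156²) = 166.4
|L(j58)| = 211 × 65.76 / (58 × 166.4) = 1.4375
20 log₁₀(1.4375) = 3.15 dB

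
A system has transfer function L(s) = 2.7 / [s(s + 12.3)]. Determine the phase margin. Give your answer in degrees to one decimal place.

Gain crossover: |L(jω)| = 1 at ω ≈ 0.219 rad/s.
∠L(j0.219) = −90° − arctan(0.219/12.3) ≈ -91.02°
PM = 180° + (-91.02°) = 88.98°

89.0°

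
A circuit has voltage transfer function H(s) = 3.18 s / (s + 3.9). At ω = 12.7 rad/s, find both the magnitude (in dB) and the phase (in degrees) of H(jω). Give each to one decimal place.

|j12.7| = 12.7
|j12.7 + 3.9| = √(12.7² + 3.9²) = 13.29
|H(j12.7)| = 3.18 × 12.7 / 13.29 = 3.0399
20 log₁₀(3.0399) = 9.66 dB
∠(j12.7) = 90.00°
∠(j12.7 + 3.9) = arctan(12.7/3.9) = 72.93°
∠H(j12.7) = 90.00° − 72.93° = 17.07°

|H| = 9.7 dB, ∠H = 17.1 deg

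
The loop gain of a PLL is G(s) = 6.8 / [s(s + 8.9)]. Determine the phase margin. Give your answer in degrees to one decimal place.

85.1°

Gain crossover: |G(jω)| = 1 at ω ≈ 0.761 rad/s.
∠G(j0.761) = −90° − arctan(0.761/8.9) ≈ -94.89°
PM = 180° + (-94.89°) = 85.11°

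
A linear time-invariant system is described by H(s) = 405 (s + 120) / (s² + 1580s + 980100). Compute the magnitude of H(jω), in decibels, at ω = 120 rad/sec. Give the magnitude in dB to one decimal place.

-23.1 dB

|j120 + 120| = √(120² + 120²) = 169.7
|(j120)² + 1580(j120) + 980100| = |9.657e+05 + j1.896e+05| = 9.841e+05
|H(j120)| = 405 × 169.7 / 9.841e+05 = 0.069839
20 log₁₀(0.069839) = -23.12 dB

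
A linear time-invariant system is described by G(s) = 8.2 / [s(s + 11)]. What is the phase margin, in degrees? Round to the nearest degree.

Gain crossover: |G(jω)| = 1 at ω ≈ 0.744 rad/sec.
∠G(j0.744) = −90° − arctan(0.744/11) ≈ -93.87°
PM = 180° + (-93.87°) = 86.13°

86°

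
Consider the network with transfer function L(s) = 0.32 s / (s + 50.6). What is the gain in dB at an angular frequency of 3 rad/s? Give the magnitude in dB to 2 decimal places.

-34.45 dB

|j3| = 3
|j3 + 50.6| = √(3² + 50.6²) = 50.69
|L(j3)| = 0.32 × 3 / 50.69 = 0.018939
20 log₁₀(0.018939) = -34.453 dB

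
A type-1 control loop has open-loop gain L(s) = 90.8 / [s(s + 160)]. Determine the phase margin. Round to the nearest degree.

Gain crossover: |L(jω)| = 1 at ω ≈ 0.567 rad/sec.
∠L(j0.567) = −90° − arctan(0.567/160) ≈ -90.20°
PM = 180° + (-90.20°) = 89.80°

90°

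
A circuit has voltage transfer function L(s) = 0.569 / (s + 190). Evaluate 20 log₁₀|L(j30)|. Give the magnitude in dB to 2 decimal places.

|j30 + 190| = √(30² + 190²) = 192.4
|L(j30)| = 0.569 / 192.4 = 0.0029581
20 log₁₀(0.0029581) = -50.580 dB

-50.58 dB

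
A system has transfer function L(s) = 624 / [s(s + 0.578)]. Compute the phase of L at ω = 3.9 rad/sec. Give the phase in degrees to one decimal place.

∠(j3.9 + 0.578) = arctan(3.9/0.578) = 81.57°
∠(j3.9) = 90.00°
∠L(j3.9) = − (81.57° + 90.00°) = -171.57°

-171.6°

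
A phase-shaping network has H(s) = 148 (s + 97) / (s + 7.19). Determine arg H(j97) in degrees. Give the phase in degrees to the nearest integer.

-41 deg

∠(j97 + 97) = arctan(97/97) = 45.00°
∠(j97 + 7.19) = arctan(97/7.19) = 85.76°
∠H(j97) = 45.00° − 85.76° = -40.76°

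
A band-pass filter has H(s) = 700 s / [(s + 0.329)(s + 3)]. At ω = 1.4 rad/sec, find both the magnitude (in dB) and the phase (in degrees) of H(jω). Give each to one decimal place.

|j1.4| = 1.4
|j1.4 + 0.329| = √(1.4² + 0.329²) = 1.438
|j1.4 + 3| = √(1.4² + 3²) = 3.311
|H(j1.4)| = 700 × 1.4 / (1.438 × 3.311) = 205.84
20 log₁₀(205.84) = 46.27 dB
∠(j1.4) = 90.00°
∠(j1.4 + 0.329) = arctan(1.4/0.329) = 76.78°
∠(j1.4 + 3) = arctan(1.4/3) = 25.02°
∠H(j1.4) = 90.00° − (76.78° + 25.02°) = -11.79°

|H| = 46.3 dB, ∠H = -11.8 deg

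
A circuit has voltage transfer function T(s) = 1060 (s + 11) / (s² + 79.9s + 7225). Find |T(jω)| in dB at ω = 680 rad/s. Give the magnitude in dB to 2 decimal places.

|j680 + 11| = √(680² + 11²) = 680.1
|(j680)² + 79.9(j680) + 7225| = |-4.5518e+05 + j54332| = 4.584e+05
|T(j680)| = 1060 × 680.1 / 4.584e+05 = 1.5726
20 log₁₀(1.5726) = 3.932 dB

3.93 dB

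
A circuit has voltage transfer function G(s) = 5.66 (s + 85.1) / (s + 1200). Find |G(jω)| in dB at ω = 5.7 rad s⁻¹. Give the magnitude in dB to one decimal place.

-7.9 dB

|j5.7 + 85.1| = √(5.7² + 85.1²) = 85.29
|j5.7 + 1200| = √(5.7² + 1200²) = 1200
|G(j5.7)| = 5.66 × 85.29 / 1200 = 0.40228
20 log₁₀(0.40228) = -7.91 dB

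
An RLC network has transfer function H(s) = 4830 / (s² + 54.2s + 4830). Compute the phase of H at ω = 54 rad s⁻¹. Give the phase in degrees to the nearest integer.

-57 deg

∠[(j54)² + 54.2(j54) + 4830] = ∠[1914 + j2926.8] = 56.82°
∠H(j54) = −56.82° = -56.82°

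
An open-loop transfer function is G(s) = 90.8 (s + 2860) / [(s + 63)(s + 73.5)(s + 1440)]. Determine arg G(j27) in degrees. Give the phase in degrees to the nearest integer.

-44 deg

∠(j27 + 2860) = arctan(27/2860) = 0.54°
∠(j27 + 63) = arctan(27/63) = 23.20°
∠(j27 + 73.5) = arctan(27/73.5) = 20.17°
∠(j27 + 1440) = arctan(27/1440) = 1.07°
∠G(j27) = 0.54° − (23.20° + 20.17° + 1.07°) = -43.90°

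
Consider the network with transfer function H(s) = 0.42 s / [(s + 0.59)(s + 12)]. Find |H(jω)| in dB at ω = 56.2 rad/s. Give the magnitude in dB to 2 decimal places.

|j56.2| = 56.2
|j56.2 + 0.59| = √(56.2² + 0.59²) = 56.2
|j56.2 + 12| = √(56.2² + 12²) = 57.47
|H(j56.2)| = 0.42 × 56.2 / (56.2 × 57.47) = 0.0073082
20 log₁₀(0.0073082) = -42.724 dB

-42.72 dB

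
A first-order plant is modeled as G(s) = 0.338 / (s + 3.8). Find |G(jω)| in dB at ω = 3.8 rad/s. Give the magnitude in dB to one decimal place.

-24.0 dB

|j3.8 + 3.8| = √(3.8² + 3.8²) = 5.374
|G(j3.8)| = 0.338 / 5.374 = 0.062895
20 log₁₀(0.062895) = -24.03 dB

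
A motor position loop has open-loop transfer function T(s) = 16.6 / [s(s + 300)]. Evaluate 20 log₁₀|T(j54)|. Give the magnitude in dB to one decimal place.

-59.9 dB

|j54 + 300| = √(54² + 300²) = 304.8
|j54| = 54
|T(j54)| = 16.6 / (304.8 × 54) = 0.0010085
20 log₁₀(0.0010085) = -59.93 dB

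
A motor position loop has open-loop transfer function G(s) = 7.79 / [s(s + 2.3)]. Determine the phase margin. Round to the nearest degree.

Gain crossover: |G(jω)| = 1 at ω ≈ 2.36 rad/s.
∠G(j2.36) = −90° − arctan(2.36/2.3) ≈ -135.77°
PM = 180° + (-135.77°) = 44.23°

44°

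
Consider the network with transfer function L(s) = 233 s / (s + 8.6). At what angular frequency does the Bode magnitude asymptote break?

The single real pole at s = −8.6 gives a corner at ω = 8.6 rad/s.

8.6 rad/s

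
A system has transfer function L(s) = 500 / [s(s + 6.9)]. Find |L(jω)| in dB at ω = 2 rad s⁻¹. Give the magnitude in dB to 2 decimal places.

|j2 + 6.9| = √(2² + 6.9²) = 7.184
|j2| = 2
|L(j2)| = 500 / (7.184 × 2) = 34.8
20 log₁₀(34.8) = 30.831 dB

30.83 dB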